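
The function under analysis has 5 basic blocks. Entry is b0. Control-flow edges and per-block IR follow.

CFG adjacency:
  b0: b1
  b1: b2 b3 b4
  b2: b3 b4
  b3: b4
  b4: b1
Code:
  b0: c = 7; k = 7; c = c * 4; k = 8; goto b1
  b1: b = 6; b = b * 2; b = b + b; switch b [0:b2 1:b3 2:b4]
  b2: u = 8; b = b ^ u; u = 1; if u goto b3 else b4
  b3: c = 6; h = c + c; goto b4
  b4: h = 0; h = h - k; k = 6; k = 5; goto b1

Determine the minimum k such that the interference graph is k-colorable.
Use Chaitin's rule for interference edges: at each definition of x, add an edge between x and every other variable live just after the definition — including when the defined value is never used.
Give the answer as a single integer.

def/use:
  b0: def={c,k} ue=∅
  b1: def={b} ue=∅
  b2: def={b,u} ue={b}
  b3: def={c,h} ue=∅
  b4: def={h,k} ue={k}

Backward fixpoint:
  live b0: ∅→{k}
  live b1: {k}→{b,k}
  live b2: {b,k}→{k}
  live b3: {k}→{k}
  live b4: {k}→{k}

Interfere edges:
  b↔{k,u}
  c↔{k}
  h↔{k}
  k↔{b,c,h,u}
  u↔{b,k}

Registers:
  lower bound: {b,k,u} mutually conflict ⇒ χ ≥ 3
  3-colouring: r0={k}  r1={b,c,h}  r2={u}
  χ = 3

Answer: 3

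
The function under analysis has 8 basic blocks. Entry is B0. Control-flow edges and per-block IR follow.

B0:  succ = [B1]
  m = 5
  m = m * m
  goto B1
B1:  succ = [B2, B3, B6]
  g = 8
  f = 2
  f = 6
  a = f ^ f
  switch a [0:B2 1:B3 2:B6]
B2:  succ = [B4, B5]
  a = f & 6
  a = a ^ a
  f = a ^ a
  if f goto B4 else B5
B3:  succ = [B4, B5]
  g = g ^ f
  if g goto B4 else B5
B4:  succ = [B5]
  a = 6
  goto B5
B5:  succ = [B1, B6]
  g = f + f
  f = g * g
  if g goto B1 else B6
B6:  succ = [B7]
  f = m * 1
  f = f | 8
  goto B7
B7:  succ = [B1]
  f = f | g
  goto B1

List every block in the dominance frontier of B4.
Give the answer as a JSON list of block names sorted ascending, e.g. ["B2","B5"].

Answer: ["B5"]

Analysis:
idom tree: B1←B0 B2←B1 B3←B1 B4←B1 B5←B1 B6←B1 B7←B6
Dom∩ at merges:
  B1: preds {B0,B5,B7}: {B0} ∩ {B0,B1,B5} ∩ {B0,B1,B6,B7} = {B0}; idom=B0
  B4: preds {B2,B3}: {B0,B1,B2} ∩ {B0,B1,B3} = {B0,B1}; idom=B1
  B5: preds {B2,B3,B4}: {B0,B1,B2} ∩ {B0,B1,B3} ∩ {B0,B1,B4} = {B0,B1}; idom=B1
  B6: preds {B1,B5}: {B0,B1} ∩ {B0,B1,B5} = {B0,B1}; idom=B1

DF derivation:
  B1←B0: walk · to B0
  B1←B5: walk B5→B1 to B0
  B1←B7: walk B7→B6→B1 to B0
  B4←B2: walk B2 to B1
  B4←B3: walk B3 to B1
  B5←B2: walk B2 to B1
  B5←B3: walk B3 to B1
  B5←B4: walk B4 to B1
  B6←B1: walk · to B1
  B6←B5: walk B5 to B1
  B0 → ∅
  B1 → {B1}
  B2 → {B4,B5}
  B3 → {B4,B5}
  B4 → {B5}
  B5 → {B1,B6}
  B6 → {B1}
  B7 → {B1}

DF(B4) = ["B5"]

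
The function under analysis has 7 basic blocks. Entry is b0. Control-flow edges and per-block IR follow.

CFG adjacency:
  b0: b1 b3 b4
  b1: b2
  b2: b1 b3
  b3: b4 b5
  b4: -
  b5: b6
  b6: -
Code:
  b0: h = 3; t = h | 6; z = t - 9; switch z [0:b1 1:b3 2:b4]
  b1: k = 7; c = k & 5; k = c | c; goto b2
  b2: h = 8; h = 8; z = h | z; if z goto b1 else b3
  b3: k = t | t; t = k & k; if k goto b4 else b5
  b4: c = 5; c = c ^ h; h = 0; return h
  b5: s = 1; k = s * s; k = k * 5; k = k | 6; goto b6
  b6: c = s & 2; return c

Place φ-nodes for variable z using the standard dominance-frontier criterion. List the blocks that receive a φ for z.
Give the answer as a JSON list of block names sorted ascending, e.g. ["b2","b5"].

Answer: ["b1", "b3", "b4"]

Analysis:
idom tree: b1←b0 b2←b1 b3←b0 b4←b0 b5←b3 b6←b5
Dom∩ at merges:
  b1: preds {b0,b2}: {b0} ∩ {b0,b1,b2} = {b0}; idom=b0
  b3: preds {b0,b2}: {b0} ∩ {b0,b1,b2} = {b0}; idom=b0
  b4: preds {b0,b3}: {b0} ∩ {b0,b3} = {b0}; idom=b0

Frontier:
  b1←b0: walk · to b0
  b1←b2: walk b2→b1 to b0
  b3←b0: walk · to b0
  b3←b2: walk b2→b1 to b0
  b4←b0: walk · to b0
  b4←b3: walk b3 to b0
  DF(b0)=∅
  DF(b1)={b1,b3}
  DF(b2)={b1,b3}
  DF(b3)={b4}
  DF(b4)=∅
  DF(b5)=∅
  DF(b6)=∅

φ for z: defs {b0,b2}
  DF⁺ = {b1,b3,b4}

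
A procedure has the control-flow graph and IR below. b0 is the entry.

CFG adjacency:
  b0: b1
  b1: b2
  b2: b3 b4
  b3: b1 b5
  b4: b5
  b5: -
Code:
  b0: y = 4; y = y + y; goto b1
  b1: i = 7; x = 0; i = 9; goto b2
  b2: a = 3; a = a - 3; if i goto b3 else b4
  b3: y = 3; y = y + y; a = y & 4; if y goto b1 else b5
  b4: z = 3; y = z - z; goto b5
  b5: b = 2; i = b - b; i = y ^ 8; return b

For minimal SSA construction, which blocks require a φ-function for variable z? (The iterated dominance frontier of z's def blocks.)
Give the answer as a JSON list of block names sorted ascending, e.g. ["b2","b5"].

idom tree: b1←b0 b2←b1 b3←b2 b4←b2 b5←b2
Dom at joins:
  b1: preds {b0,b3}: {b0} ∩ {b0,b1,b2,b3} = {b0}; idom=b0
  b5: preds {b3,b4}: {b0,b1,b2,b3} ∩ {b0,b1,b2,b4} = {b0,b1,b2}; idom=b2

Frontier:
  join b1 pred b0: · stop@b0
  join b1 pred b3: b3→b2→b1 stop@b0
  join b5 pred b3: b3 stop@b2
  join b5 pred b4: b4 stop@b2
  b0 → ∅
  b1 → {b1}
  b2 → {b1}
  b3 → {b1,b5}
  b4 → {b5}
  b5 → ∅

φ for z: defs {b4}
  DF⁺ = {b5}

Answer: ["b5"]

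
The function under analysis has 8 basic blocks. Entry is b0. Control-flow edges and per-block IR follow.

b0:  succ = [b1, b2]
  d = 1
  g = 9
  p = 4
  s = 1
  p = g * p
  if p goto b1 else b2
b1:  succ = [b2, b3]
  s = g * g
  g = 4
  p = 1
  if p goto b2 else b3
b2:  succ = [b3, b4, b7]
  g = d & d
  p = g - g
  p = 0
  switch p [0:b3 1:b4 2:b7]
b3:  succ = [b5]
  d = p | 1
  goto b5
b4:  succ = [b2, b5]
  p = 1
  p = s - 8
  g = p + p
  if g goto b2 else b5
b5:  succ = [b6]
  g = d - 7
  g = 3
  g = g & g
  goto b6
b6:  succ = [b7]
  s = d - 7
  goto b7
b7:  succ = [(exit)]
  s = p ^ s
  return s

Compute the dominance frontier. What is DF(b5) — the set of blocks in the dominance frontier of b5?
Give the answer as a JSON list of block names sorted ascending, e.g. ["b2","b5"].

Answer: ["b7"]

Working:
idom tree: b1←b0 b2←b0 b3←b0 b4←b2 b5←b0 b6←b5 b7←b0
Join-block Dom:
  b2: preds {b0,b1,b4}: {b0} ∩ {b0,b1} ∩ {b0,b2,b4} = {b0}; idom=b0
  b3: preds {b1,b2}: {b0,b1} ∩ {b0,b2} = {b0}; idom=b0
  b5: preds {b3,b4}: {b0,b3} ∩ {b0,b2,b4} = {b0}; idom=b0
  b7: preds {b2,b6}: {b0,b2} ∩ {b0,b5,b6} = {b0}; idom=b0

Frontier:
  join b2 pred b0: · stop@b0
  join b2 pred b1: b1 stop@b0
  join b2 pred b4: b4→b2 stop@b0
  join b3 pred b1: b1 stop@b0
  join b3 pred b2: b2 stop@b0
  join b5 pred b3: b3 stop@b0
  join b5 pred b4: b4→b2 stop@b0
  join b7 pred b2: b2 stop@b0
  join b7 pred b6: b6→b5 stop@b0
  b0: DF=∅
  b1: DF={b2,b3}
  b2: DF={b2,b3,b5,b7}
  b3: DF={b5}
  b4: DF={b2,b5}
  b5: DF={b7}
  b6: DF={b7}
  b7: DF=∅

DF(b5) = ["b7"]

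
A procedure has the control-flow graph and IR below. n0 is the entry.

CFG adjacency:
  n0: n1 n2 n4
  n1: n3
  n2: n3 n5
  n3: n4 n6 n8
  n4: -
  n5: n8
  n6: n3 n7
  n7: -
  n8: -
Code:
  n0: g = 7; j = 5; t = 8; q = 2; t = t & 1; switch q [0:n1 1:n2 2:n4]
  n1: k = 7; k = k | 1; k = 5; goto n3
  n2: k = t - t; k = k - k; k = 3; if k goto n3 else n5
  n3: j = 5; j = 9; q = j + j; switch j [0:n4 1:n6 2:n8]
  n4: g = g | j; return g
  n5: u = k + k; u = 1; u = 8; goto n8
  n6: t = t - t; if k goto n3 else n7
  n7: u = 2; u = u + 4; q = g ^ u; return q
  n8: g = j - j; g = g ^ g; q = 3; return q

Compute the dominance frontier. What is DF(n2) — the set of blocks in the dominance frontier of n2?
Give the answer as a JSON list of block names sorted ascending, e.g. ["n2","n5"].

idom tree: n1←n0 n2←n0 n3←n0 n4←n0 n5←n2 n6←n3 n7←n6 n8←n0
Join-block Dom:
  n3: preds {n1,n2,n6}: {n0,n1} ∩ {n0,n2} ∩ {n0,n3,n6} = {n0}; idom=n0
  n4: preds {n0,n3}: {n0} ∩ {n0,n3} = {n0}; idom=n0
  n8: preds {n3,n5}: {n0,n3} ∩ {n0,n2,n5} = {n0}; idom=n0

Frontier:
  join n3 pred n1: n1 stop@n0
  join n3 pred n2: n2 stop@n0
  join n3 pred n6: n6→n3 stop@n0
  join n4 pred n0: · stop@n0
  join n4 pred n3: n3 stop@n0
  join n8 pred n3: n3 stop@n0
  join n8 pred n5: n5→n2 stop@n0
  n0: DF=∅
  n1: DF={n3}
  n2: DF={n3,n8}
  n3: DF={n3,n4,n8}
  n4: DF=∅
  n5: DF={n8}
  n6: DF={n3}
  n7: DF=∅
  n8: DF=∅

DF(n2) = ["n3", "n8"]

Answer: ["n3", "n8"]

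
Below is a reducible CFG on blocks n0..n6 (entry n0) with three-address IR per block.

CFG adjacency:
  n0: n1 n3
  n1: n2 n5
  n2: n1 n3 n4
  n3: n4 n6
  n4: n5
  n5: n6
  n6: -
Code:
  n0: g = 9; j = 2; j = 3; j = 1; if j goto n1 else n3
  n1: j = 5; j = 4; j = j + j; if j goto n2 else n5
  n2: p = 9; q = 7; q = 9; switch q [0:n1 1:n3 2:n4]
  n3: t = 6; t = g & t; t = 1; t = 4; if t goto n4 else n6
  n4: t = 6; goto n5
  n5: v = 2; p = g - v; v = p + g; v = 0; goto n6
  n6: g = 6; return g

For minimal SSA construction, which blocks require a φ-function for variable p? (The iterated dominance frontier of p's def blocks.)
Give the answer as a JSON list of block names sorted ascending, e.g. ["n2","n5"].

Answer: ["n1", "n3", "n4", "n5", "n6"]

Analysis:
idom tree: n1←n0 n2←n1 n3←n0 n4←n0 n5←n0 n6←n0
Dom at joins:
  n1: preds {n0,n2}: {n0} ∩ {n0,n1,n2} = {n0}; idom=n0
  n3: preds {n0,n2}: {n0} ∩ {n0,n1,n2} = {n0}; idom=n0
  n4: preds {n2,n3}: {n0,n1,n2} ∩ {n0,n3} = {n0}; idom=n0
  n5: preds {n1,n4}: {n0,n1} ∩ {n0,n4} = {n0}; idom=n0
  n6: preds {n3,n5}: {n0,n3} ∩ {n0,n5} = {n0}; idom=n0

DF walk-up:
  join n1 pred n0: · stop@n0
  join n1 pred n2: n2→n1 stop@n0
  join n3 pred n0: · stop@n0
  join n3 pred n2: n2→n1 stop@n0
  join n4 pred n2: n2→n1 stop@n0
  join n4 pred n3: n3 stop@n0
  join n5 pred n1: n1 stop@n0
  join n5 pred n4: n4 stop@n0
  join n6 pred n3: n3 stop@n0
  join n6 pred n5: n5 stop@n0
  n0 → ∅
  n1 → {n1,n3,n4,n5}
  n2 → {n1,n3,n4}
  n3 → {n4,n6}
  n4 → {n5}
  n5 → {n6}
  n6 → ∅

φ for p: defs {n2,n5}
  DF⁺ = {n1,n3,n4,n5,n6}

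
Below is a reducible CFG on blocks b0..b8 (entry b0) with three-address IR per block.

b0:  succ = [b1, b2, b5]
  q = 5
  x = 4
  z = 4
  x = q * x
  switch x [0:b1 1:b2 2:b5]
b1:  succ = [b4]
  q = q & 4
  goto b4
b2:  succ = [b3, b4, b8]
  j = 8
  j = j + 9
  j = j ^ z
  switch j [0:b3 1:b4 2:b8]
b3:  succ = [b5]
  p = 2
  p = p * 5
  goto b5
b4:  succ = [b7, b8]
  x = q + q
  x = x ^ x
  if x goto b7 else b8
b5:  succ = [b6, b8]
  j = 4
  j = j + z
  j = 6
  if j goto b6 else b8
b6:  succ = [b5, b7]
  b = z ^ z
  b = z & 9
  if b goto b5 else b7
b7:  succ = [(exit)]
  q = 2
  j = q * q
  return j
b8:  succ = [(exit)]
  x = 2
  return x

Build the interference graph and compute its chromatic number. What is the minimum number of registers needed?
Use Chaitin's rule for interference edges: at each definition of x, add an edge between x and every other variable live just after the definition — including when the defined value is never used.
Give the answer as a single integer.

Answer: 3

Working:
def/use:
  b0: {q,x,z} / ∅
  b1: {q} / {q}
  b2: {j} / {z}
  b3: {p} / ∅
  b4: {x} / {q}
  b5: {j} / {z}
  b6: {b} / {z}
  b7: {j,q} / ∅
  b8: {x} / ∅

Backward fixpoint:
  b0: in=∅ out={q,z}
  b1: in={q} out={q}
  b2: in={q,z} out={q,z}
  b3: in={z} out={z}
  b4: in={q} out=∅
  b5: in={z} out={z}
  b6: in={z} out={z}
  b7: in=∅ out=∅
  b8: in=∅ out=∅

Interfere edges:
  b — {z}
  j — {q,z}
  p — {z}
  q — {j,x,z}
  x — {q,z}
  z — {b,j,p,q,x}

Colouring:
  lower bound: {j,q,z} mutually conflict ⇒ χ ≥ 3
  3-colouring: c0={z}  c1={b,p,q}  c2={j,x}
  χ = 3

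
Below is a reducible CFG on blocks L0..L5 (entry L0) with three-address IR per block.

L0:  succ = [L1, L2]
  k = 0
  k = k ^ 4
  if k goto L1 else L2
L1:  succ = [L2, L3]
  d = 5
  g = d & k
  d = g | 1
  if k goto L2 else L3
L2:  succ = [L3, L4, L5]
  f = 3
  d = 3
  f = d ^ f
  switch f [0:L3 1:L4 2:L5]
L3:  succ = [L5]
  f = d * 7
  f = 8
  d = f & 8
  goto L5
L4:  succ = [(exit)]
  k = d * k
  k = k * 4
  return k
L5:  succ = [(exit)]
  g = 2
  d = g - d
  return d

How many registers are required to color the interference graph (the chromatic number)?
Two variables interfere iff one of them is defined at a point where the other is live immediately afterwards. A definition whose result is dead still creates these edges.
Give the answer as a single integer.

Answer: 3

Analysis:
Block summaries:
  L0: def={k} ue=∅
  L1: def={d,g} ue={k}
  L2: def={d,f} ue=∅
  L3: def={d,f} ue={d}
  L4: def={k} ue={d,k}
  L5: def={d,g} ue={d}

Liveness:
  L0 li=∅ lo={k}
  L1 li={k} lo={d,k}
  L2 li={k} lo={d,k}
  L3 li={d} lo={d}
  L4 li={d,k} lo=∅
  L5 li={d} lo=∅

Interference:
  d↔{f,g,k}
  f↔{d,k}
  g↔{d,k}
  k↔{d,f,g}

Chromatic number:
  lower bound: {d,f,k} mutually conflict ⇒ χ ≥ 3
  3-colouring: r0={d}  r1={k}  r2={f,g}
  χ = 3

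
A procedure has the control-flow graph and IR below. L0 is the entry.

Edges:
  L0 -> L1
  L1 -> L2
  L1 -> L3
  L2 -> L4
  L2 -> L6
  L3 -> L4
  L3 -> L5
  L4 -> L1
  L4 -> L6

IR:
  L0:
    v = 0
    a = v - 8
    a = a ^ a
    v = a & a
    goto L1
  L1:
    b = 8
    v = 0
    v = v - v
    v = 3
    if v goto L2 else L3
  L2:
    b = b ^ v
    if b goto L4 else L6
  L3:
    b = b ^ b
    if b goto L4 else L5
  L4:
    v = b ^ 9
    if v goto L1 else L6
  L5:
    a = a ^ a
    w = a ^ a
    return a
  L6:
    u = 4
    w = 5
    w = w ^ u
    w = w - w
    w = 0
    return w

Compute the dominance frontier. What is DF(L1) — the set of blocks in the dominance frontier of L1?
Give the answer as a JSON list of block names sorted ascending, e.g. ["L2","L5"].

Answer: ["L1"]

Derivation:
idom tree: L1←L0 L2←L1 L3←L1 L4←L1 L5←L3 L6←L1
Join-block Dom:
  L1: preds {L0,L4}: {L0} ∩ {L0,L1,L4} = {L0}; idom=L0
  L4: preds {L2,L3}: {L0,L1,L2} ∩ {L0,L1,L3} = {L0,L1}; idom=L1
  L6: preds {L2,L4}: {L0,L1,L2} ∩ {L0,L1,L4} = {L0,L1}; idom=L1

Frontier:
  join L1 pred L0: · stop@L0
  join L1 pred L4: L4→L1 stop@L0
  join L4 pred L2: L2 stop@L1
  join L4 pred L3: L3 stop@L1
  join L6 pred L2: L2 stop@L1
  join L6 pred L4: L4 stop@L1
  L0 → ∅
  L1 → {L1}
  L2 → {L4,L6}
  L3 → {L4}
  L4 → {L1,L6}
  L5 → ∅
  L6 → ∅

DF(L1) = ["L1"]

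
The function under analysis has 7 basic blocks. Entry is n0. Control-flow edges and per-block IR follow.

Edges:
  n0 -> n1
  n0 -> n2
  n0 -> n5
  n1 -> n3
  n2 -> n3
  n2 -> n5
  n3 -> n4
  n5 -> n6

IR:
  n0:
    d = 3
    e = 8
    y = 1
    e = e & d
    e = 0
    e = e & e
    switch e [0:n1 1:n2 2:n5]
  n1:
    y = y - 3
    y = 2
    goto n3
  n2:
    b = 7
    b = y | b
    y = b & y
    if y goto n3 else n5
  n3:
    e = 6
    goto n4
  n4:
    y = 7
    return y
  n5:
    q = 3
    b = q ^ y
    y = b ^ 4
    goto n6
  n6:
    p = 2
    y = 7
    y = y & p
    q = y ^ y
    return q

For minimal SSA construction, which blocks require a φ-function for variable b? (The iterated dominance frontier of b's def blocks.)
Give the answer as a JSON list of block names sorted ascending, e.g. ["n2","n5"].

Answer: ["n3", "n5"]

Derivation:
idom tree: n1←n0 n2←n0 n3←n0 n4←n3 n5←n0 n6←n5
Dom∩ at merges:
  n3: preds {n1,n2}: {n0,n1} ∩ {n0,n2} = {n0}; idom=n0
  n5: preds {n0,n2}: {n0} ∩ {n0,n2} = {n0}; idom=n0

DF derivation:
  join n3 pred n1: n1 stop@n0
  join n3 pred n2: n2 stop@n0
  join n5 pred n0: · stop@n0
  join n5 pred n2: n2 stop@n0
  n0 → ∅
  n1 → {n3}
  n2 → {n3,n5}
  n3 → ∅
  n4 → ∅
  n5 → ∅
  n6 → ∅

φ for b: defs {n2,n5}
  DF⁺ = {n3,n5}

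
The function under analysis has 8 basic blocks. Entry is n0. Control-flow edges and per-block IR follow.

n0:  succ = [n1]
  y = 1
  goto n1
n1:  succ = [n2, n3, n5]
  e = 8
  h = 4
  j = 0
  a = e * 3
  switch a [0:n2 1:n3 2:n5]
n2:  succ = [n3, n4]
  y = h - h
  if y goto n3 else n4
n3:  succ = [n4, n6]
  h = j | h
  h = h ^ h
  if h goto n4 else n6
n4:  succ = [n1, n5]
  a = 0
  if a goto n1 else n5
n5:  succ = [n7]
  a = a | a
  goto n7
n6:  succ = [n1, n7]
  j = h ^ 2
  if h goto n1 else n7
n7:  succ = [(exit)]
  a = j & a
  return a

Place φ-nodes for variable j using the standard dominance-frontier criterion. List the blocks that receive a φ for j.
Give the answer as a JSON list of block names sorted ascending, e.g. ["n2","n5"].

Answer: ["n1", "n7"]

Working:
idom tree: n1←n0 n2←n1 n3←n1 n4←n1 n5←n1 n6←n3 n7←n1
Dom at joins:
  n1: preds {n0,n4,n6}: {n0} ∩ {n0,n1,n4} ∩ {n0,n1,n3,n6} = {n0}; idom=n0
  n3: preds {n1,n2}: {n0,n1} ∩ {n0,n1,n2} = {n0,n1}; idom=n1
  n4: preds {n2,n3}: {n0,n1,n2} ∩ {n0,n1,n3} = {n0,n1}; idom=n1
  n5: preds {n1,n4}: {n0,n1} ∩ {n0,n1,n4} = {n0,n1}; idom=n1
  n7: preds {n5,n6}: {n0,n1,n5} ∩ {n0,n1,n3,n6} = {n0,n1}; idom=n1

DF walk-up:
  join n1 pred n0: · stop@n0
  join n1 pred n4: n4→n1 stop@n0
  join n1 pred n6: n6→n3→n1 stop@n0
  join n3 pred n1: · stop@n1
  join n3 pred n2: n2 stop@n1
  join n4 pred n2: n2 stop@n1
  join n4 pred n3: n3 stop@n1
  join n5 pred n1: · stop@n1
  join n5 pred n4: n4 stop@n1
  join n7 pred n5: n5 stop@n1
  join n7 pred n6: n6→n3 stop@n1
  n0: DF=∅
  n1: DF={n1}
  n2: DF={n3,n4}
  n3: DF={n1,n4,n7}
  n4: DF={n1,n5}
  n5: DF={n7}
  n6: DF={n1,n7}
  n7: DF=∅

φ for j: defs {n1,n6}
  DF⁺ = {n1,n7}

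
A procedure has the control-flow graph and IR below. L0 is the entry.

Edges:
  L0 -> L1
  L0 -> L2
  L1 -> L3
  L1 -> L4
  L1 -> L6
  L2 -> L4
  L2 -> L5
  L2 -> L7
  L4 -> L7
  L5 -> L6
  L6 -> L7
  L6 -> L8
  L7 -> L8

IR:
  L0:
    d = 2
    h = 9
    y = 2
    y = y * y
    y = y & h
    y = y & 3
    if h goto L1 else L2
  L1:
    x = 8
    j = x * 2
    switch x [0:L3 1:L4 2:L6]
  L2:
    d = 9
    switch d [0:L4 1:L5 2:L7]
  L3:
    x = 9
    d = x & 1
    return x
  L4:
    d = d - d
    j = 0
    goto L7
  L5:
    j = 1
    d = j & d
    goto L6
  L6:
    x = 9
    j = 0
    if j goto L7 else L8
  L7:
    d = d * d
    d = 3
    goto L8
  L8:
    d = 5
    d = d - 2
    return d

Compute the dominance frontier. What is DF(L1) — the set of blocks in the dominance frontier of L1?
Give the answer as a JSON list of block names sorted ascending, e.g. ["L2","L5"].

idom tree: L1←L0 L2←L0 L3←L1 L4←L0 L5←L2 L6←L0 L7←L0 L8←L0
Dom∩ at merges:
  L4: preds {L1,L2}: {L0,L1} ∩ {L0,L2} = {L0}; idom=L0
  L6: preds {L1,L5}: {L0,L1} ∩ {L0,L2,L5} = {L0}; idom=L0
  L7: preds {L2,L4,L6}: {L0,L2} ∩ {L0,L4} ∩ {L0,L6} = {L0}; idom=L0
  L8: preds {L6,L7}: {L0,L6} ∩ {L0,L7} = {L0}; idom=L0

DF derivation:
  join L4 pred L1: L1 stop@L0
  join L4 pred L2: L2 stop@L0
  join L6 pred L1: L1 stop@L0
  join L6 pred L5: L5→L2 stop@L0
  join L7 pred L2: L2 stop@L0
  join L7 pred L4: L4 stop@L0
  join L7 pred L6: L6 stop@L0
  join L8 pred L6: L6 stop@L0
  join L8 pred L7: L7 stop@L0
  L0 → ∅
  L1 → {L4,L6}
  L2 → {L4,L6,L7}
  L3 → ∅
  L4 → {L7}
  L5 → {L6}
  L6 → {L7,L8}
  L7 → {L8}
  L8 → ∅

DF(L1) = ["L4", "L6"]

Answer: ["L4", "L6"]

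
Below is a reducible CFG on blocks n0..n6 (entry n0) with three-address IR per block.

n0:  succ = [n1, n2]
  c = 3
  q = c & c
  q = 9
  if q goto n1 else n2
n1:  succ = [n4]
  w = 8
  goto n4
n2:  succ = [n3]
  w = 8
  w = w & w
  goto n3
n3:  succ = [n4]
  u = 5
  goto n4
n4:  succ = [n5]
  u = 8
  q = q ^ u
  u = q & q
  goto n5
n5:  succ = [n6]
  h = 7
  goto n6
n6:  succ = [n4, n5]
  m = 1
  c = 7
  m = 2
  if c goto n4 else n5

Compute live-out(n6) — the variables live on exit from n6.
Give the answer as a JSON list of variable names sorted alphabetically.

Answer: ["q"]

Derivation:
Block summaries:
  n0 def {c,q} use ∅
  n1 def {w} use ∅
  n2 def {w} use ∅
  n3 def {u} use ∅
  n4 def {q,u} use {q}
  n5 def {h} use ∅
  n6 def {c,m} use ∅

Backward fixpoint:
  n0 li=∅ lo={q}
  n1 li={q} lo={q}
  n2 li={q} lo={q}
  n3 li={q} lo={q}
  n4 li={q} lo={q}
  n5 li={q} lo={q}
  n6 li={q} lo={q}

live-out(n6) = ["q"]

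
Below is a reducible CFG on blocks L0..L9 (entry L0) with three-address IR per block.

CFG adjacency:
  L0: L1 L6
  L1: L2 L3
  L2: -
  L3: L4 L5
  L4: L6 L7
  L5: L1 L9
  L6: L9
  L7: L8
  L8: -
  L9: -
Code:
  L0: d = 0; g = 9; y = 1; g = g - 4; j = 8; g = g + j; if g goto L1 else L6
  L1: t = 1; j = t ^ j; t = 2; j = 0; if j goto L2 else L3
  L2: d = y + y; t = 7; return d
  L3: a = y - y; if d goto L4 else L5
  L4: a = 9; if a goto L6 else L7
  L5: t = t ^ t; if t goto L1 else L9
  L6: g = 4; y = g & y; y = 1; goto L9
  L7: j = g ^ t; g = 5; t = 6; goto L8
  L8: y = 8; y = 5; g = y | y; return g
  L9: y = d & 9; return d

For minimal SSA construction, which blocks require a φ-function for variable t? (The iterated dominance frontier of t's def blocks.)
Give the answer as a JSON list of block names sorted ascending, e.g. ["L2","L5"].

idom tree: L1←L0 L2←L1 L3←L1 L4←L3 L5←L3 L6←L0 L7←L4 L8←L7 L9←L0
Dom at joins:
  L1: preds {L0,L5}: {L0} ∩ {L0,L1,L3,L5} = {L0}; idom=L0
  L6: preds {L0,L4}: {L0} ∩ {L0,L1,L3,L4} = {L0}; idom=L0
  L9: preds {L5,L6}: {L0,L1,L3,L5} ∩ {L0,L6} = {L0}; idom=L0

DF derivation:
  join L1 pred L0: · stop@L0
  join L1 pred L5: L5→L3→L1 stop@L0
  join L6 pred L0: · stop@L0
  join L6 pred L4: L4→L3→L1 stop@L0
  join L9 pred L5: L5→L3→L1 stop@L0
  join L9 pred L6: L6 stop@L0
  L0: DF=∅
  L1: DF={L1,L6,L9}
  L2: DF=∅
  L3: DF={L1,L6,L9}
  L4: DF={L6}
  L5: DF={L1,L9}
  L6: DF={L9}
  L7: DF=∅
  L8: DF=∅
  L9: DF=∅

φ for t: defs {L1,L2,L5,L7}
  DF⁺ = {L1,L6,L9}

Answer: ["L1", "L6", "L9"]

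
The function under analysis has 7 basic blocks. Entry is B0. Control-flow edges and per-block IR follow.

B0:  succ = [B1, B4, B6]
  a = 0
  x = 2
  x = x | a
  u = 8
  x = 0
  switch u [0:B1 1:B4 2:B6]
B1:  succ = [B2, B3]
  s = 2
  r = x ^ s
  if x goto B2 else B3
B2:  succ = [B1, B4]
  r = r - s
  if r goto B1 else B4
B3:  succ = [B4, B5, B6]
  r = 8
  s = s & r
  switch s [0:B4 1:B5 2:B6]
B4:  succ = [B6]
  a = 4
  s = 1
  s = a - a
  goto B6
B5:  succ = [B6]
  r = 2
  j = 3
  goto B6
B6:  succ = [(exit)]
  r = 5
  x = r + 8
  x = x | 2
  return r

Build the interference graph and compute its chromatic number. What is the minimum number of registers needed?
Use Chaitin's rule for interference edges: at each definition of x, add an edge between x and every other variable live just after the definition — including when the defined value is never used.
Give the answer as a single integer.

Answer: 3

Working:
Block summaries:
  B0: def={a,u,x} ue=∅
  B1: def={r,s} ue={x}
  B2: def={r} ue={r,s}
  B3: def={r,s} ue={s}
  B4: def={a,s} ue=∅
  B5: def={j,r} ue=∅
  B6: def={r,x} ue=∅

Live sets:
  live B0: ∅→{x}
  live B1: {x}→{r,s,x}
  live B2: {r,s,x}→{x}
  live B3: {s}→∅
  live B4: ∅→∅
  live B5: ∅→∅
  live B6: ∅→∅

Interference:
  a: {s,x}
  j: ∅
  r: {s,x}
  s: {a,r,x}
  u: {x}
  x: {a,r,s,u}

Registers:
  clique {a,s,x} ⇒ need ≥ 3
  assign a→R2 j→R0 r→R2 s→R1 u→R1 x→R0 — no edge inside a register ⇒ χ ≤ 3
  χ = 3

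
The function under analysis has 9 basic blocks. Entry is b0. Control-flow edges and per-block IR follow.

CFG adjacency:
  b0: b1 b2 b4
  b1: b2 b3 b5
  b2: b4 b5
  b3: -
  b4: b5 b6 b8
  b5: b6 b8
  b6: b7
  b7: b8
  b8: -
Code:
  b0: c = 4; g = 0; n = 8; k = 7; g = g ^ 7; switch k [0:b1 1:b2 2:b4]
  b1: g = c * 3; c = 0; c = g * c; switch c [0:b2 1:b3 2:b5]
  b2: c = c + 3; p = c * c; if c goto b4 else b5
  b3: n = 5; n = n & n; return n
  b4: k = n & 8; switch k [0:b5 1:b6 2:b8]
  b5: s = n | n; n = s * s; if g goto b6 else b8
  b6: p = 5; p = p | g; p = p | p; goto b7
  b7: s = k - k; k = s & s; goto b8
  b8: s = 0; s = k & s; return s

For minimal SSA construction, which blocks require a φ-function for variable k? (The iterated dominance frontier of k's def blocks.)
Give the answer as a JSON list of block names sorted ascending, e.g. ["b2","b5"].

Answer: ["b5", "b6", "b8"]

Derivation:
idom tree: b1←b0 b2←b0 b3←b1 b4←b0 b5←b0 b6←b0 b7←b6 b8←b0
Join-block Dom:
  b2: preds {b0,b1}: {b0} ∩ {b0,b1} = {b0}; idom=b0
  b4: preds {b0,b2}: {b0} ∩ {b0,b2} = {b0}; idom=b0
  b5: preds {b1,b2,b4}: {b0,b1} ∩ {b0,b2} ∩ {b0,b4} = {b0}; idom=b0
  b6: preds {b4,b5}: {b0,b4} ∩ {b0,b5} = {b0}; idom=b0
  b8: preds {b4,b5,b7}: {b0,b4} ∩ {b0,b5} ∩ {b0,b6,b7} = {b0}; idom=b0

DF walk-up:
  join b2 pred b0: · stop@b0
  join b2 pred b1: b1 stop@b0
  join b4 pred b0: · stop@b0
  join b4 pred b2: b2 stop@b0
  join b5 pred b1: b1 stop@b0
  join b5 pred b2: b2 stop@b0
  join b5 pred b4: b4 stop@b0
  join b6 pred b4: b4 stop@b0
  join b6 pred b5: b5 stop@b0
  join b8 pred b4: b4 stop@b0
  join b8 pred b5: b5 stop@b0
  join b8 pred b7: b7→b6 stop@b0
  b0 → ∅
  b1 → {b2,b5}
  b2 → {b4,b5}
  b3 → ∅
  b4 → {b5,b6,b8}
  b5 → {b6,b8}
  b6 → {b8}
  b7 → {b8}
  b8 → ∅

φ for k: defs {b0,b4,b7}
  DF⁺ = {b5,b6,b8}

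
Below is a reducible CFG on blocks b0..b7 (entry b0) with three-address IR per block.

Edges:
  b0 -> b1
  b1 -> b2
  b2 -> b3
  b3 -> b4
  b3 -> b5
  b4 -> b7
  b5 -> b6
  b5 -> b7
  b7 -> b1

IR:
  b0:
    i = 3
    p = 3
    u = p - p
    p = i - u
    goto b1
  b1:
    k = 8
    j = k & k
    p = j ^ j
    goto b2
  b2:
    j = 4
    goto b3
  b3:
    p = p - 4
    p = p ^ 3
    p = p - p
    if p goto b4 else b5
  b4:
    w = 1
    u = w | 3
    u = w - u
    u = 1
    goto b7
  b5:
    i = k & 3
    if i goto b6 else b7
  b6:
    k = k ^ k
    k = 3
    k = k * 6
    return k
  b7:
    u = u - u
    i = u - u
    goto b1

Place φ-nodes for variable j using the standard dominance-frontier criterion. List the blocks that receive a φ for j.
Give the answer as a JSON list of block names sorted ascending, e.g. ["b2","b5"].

Answer: ["b1"]

Analysis:
idom tree: b1←b0 b2←b1 b3←b2 b4←b3 b5←b3 b6←b5 b7←b3
Join-block Dom:
  b1: preds {b0,b7}: {b0} ∩ {b0,b1,b2,b3,b7} = {b0}; idom=b0
  b7: preds {b4,b5}: {b0,b1,b2,b3,b4} ∩ {b0,b1,b2,b3,b5} = {b0,b1,b2,b3}; idom=b3

DF walk-up:
  join b1 pred b0: · stop@b0
  join b1 pred b7: b7→b3→b2→b1 stop@b0
  join b7 pred b4: b4 stop@b3
  join b7 pred b5: b5 stop@b3
  b0: DF=∅
  b1: DF={b1}
  b2: DF={b1}
  b3: DF={b1}
  b4: DF={b7}
  b5: DF={b7}
  b6: DF=∅
  b7: DF={b1}

φ for j: defs {b1,b2}
  DF⁺ = {b1}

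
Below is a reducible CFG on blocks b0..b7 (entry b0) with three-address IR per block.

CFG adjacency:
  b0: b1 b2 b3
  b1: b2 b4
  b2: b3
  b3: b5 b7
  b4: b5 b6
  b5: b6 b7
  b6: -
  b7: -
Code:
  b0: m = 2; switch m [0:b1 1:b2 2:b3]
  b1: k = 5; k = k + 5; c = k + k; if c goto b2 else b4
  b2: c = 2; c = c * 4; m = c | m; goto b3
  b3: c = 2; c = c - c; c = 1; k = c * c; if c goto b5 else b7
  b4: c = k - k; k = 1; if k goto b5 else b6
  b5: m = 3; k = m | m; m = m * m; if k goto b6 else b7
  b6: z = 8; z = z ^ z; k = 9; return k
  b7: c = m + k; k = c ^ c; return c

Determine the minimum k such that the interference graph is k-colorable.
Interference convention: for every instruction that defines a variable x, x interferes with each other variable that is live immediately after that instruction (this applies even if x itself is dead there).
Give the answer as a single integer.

Answer: 3

Analysis:
def/use:
  b0 def {m} use ∅
  b1 def {c,k} use ∅
  b2 def {c,m} use {m}
  b3 def {c,k} use ∅
  b4 def {c,k} use {k}
  b5 def {k,m} use ∅
  b6 def {k,z} use ∅
  b7 def {c,k} use {k,m}

Liveness:
  b0: in=∅ out={m}
  b1: in={m} out={k,m}
  b2: in={m} out={m}
  b3: in={m} out={k,m}
  b4: in={k} out=∅
  b5: in=∅ out={k,m}
  b6: in=∅ out=∅
  b7: in={k,m} out=∅

Interfere edges:
  c↔{k,m}
  k↔{c,m}
  m↔{c,k}
  z↔∅

Registers:
  lower bound: {c,k,m} mutually conflict ⇒ χ ≥ 3
  assign c→c0 k→c1 m→c2 z→c0 — no edge inside a register ⇒ χ ≤ 3
  χ = 3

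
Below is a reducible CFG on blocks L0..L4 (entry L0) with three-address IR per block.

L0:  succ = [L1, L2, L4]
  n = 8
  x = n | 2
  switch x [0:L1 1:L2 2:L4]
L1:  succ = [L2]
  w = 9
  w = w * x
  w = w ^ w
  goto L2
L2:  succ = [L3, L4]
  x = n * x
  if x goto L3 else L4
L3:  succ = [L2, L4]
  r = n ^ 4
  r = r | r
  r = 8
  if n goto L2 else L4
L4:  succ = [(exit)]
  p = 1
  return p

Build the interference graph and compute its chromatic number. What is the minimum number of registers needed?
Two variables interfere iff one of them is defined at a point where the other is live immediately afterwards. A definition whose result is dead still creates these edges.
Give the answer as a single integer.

Block summaries:
  L0: def={n,x} ue=∅
  L1: def={w} ue={x}
  L2: def={x} ue={n,x}
  L3: def={r} ue={n}
  L4: def={p} ue=∅

Live sets:
  L0 li=∅ lo={n,x}
  L1 li={n,x} lo={n,x}
  L2 li={n,x} lo={n,x}
  L3 li={n,x} lo={n,x}
  L4 li=∅ lo=∅

Conflict graph:
  n — {r,w,x}
  p — ∅
  r — {n,x}
  w — {n,x}
  x — {n,r,w}

Colouring:
  clique {n,r,x} ⇒ need ≥ 3
  assign n→R0 p→R0 r→R2 w→R2 x→R1 — no edge inside a register ⇒ χ ≤ 3
  χ = 3

Answer: 3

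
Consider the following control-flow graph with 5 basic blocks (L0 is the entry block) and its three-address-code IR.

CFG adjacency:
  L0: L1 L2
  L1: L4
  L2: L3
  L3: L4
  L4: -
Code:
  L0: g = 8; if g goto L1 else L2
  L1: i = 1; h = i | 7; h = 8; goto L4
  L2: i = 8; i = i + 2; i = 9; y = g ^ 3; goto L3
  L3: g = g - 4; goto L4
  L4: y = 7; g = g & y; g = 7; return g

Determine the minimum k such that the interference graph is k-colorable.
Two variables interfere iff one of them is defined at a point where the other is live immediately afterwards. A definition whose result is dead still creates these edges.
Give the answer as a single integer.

Per-block:
  L0: {g} / ∅
  L1: {h,i} / ∅
  L2: {i,y} / {g}
  L3: {g} / {g}
  L4: {g,y} / {g}

Liveness:
  L0 li=∅ lo={g}
  L1 li={g} lo={g}
  L2 li={g} lo={g}
  L3 li={g} lo={g}
  L4 li={g} lo=∅

Conflict graph:
  g — {h,i,y}
  h — {g}
  i — {g}
  y — {g}

Chromatic number:
  {g,h} pairwise interfere (2-clique) ⇒ χ ≥ 2
  2-colouring: c0={g}  c1={h,i,y}
  χ = 2

Answer: 2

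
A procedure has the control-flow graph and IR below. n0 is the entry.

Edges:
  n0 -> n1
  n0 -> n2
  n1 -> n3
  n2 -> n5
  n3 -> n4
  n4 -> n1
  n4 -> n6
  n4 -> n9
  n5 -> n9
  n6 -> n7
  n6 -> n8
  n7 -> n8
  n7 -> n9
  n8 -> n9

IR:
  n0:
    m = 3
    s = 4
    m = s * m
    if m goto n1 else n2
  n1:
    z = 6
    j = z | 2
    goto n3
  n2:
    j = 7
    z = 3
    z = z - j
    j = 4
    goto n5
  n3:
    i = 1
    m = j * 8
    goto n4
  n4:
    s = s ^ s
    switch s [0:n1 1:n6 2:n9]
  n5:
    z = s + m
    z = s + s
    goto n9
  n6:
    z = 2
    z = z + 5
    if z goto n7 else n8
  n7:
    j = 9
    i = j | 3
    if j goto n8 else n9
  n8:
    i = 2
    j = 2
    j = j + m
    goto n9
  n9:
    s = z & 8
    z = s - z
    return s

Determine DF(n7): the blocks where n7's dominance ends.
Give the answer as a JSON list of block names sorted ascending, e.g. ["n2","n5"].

idom tree: n1←n0 n2←n0 n3←n1 n4←n3 n5←n2 n6←n4 n7←n6 n8←n6 n9←n0
Dom at joins:
  n1: preds {n0,n4}: {n0} ∩ {n0,n1,n3,n4} = {n0}; idom=n0
  n8: preds {n6,n7}: {n0,n1,n3,n4,n6} ∩ {n0,n1,n3,n4,n6,n7} = {n0,n1,n3,n4,n6}; idom=n6
  n9: preds {n4,n5,n7,n8}: {n0,n1,n3,n4} ∩ {n0,n2,n5} ∩ {n0,n1,n3,n4,n6,n7} ∩ {n0,n1,n3,n4,n6,n8} = {n0}; idom=n0

DF derivation:
  n1←n0: walk · to n0
  n1←n4: walk n4→n3→n1 to n0
  n8←n6: walk · to n6
  n8←n7: walk n7 to n6
  n9←n4: walk n4→n3→n1 to n0
  n9←n5: walk n5→n2 to n0
  n9←n7: walk n7→n6→n4→n3→n1 to n0
  n9←n8: walk n8→n6→n4→n3→n1 to n0
  DF(n0)=∅
  DF(n1)={n1,n9}
  DF(n2)={n9}
  DF(n3)={n1,n9}
  DF(n4)={n1,n9}
  DF(n5)={n9}
  DF(n6)={n9}
  DF(n7)={n8,n9}
  DF(n8)={n9}
  DF(n9)=∅

DF(n7) = ["n8", "n9"]

Answer: ["n8", "n9"]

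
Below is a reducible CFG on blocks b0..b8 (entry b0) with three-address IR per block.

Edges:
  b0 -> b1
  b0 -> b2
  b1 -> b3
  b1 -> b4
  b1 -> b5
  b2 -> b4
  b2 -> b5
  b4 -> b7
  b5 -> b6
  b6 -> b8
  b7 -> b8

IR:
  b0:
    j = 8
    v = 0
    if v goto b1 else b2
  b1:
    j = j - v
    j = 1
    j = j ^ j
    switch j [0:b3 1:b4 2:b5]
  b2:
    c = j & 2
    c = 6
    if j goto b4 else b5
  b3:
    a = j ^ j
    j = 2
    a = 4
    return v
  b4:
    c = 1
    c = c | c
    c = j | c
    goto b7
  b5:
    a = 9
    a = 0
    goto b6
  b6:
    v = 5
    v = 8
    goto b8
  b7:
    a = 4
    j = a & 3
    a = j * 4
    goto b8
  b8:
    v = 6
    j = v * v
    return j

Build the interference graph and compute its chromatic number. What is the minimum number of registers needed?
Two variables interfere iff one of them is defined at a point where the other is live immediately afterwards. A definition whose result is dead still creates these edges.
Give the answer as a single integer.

Answer: 2

Analysis:
Block summaries:
  b0: def={j,v} ue=∅
  b1: def={j} ue={j,v}
  b2: def={c} ue={j}
  b3: def={a,j} ue={j,v}
  b4: def={c} ue={j}
  b5: def={a} ue=∅
  b6: def={v} ue=∅
  b7: def={a,j} ue=∅
  b8: def={j,v} ue=∅

Backward fixpoint:
  b0 li=∅ lo={j,v}
  b1 li={j,v} lo={j,v}
  b2 li={j} lo={j}
  b3 li={j,v} lo=∅
  b4 li={j} lo=∅
  b5 li=∅ lo=∅
  b6 li=∅ lo=∅
  b7 li=∅ lo=∅
  b8 li=∅ lo=∅

Conflict graph:
  a↔{v}
  c↔{j}
  j↔{c,v}
  v↔{a,j}

Registers:
  {a,v} pairwise interfere (2-clique) ⇒ χ ≥ 2
  2-colouring: R0={a,j}  R1={c,v}
  χ = 2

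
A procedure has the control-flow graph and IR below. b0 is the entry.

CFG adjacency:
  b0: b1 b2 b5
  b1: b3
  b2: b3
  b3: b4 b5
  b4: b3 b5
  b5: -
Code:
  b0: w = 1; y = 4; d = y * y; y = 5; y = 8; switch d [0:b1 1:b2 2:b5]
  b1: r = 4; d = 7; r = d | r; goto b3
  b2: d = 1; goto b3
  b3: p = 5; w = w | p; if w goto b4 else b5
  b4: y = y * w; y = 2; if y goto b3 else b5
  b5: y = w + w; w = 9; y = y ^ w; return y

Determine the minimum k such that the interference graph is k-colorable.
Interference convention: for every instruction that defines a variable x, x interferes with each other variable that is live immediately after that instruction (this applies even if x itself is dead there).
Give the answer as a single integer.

Answer: 4

Analysis:
Block summaries:
  b0: {d,w,y} / ∅
  b1: {d,r} / ∅
  b2: {d} / ∅
  b3: {p,w} / {w}
  b4: {y} / {w,y}
  b5: {w,y} / {w}

Liveness:
  b0: in=∅ out={w,y}
  b1: in={w,y} out={w,y}
  b2: in={w,y} out={w,y}
  b3: in={w,y} out={w,y}
  b4: in={w,y} out={w,y}
  b5: in={w} out=∅

Interference:
  d: {r,w,y}
  p: {w,y}
  r: {d,w,y}
  w: {d,p,r,y}
  y: {d,p,r,w}

Registers:
  {d,r,w,y} pairwise interfere (4-clique) ⇒ χ ≥ 4
  assign d→r2 p→r2 r→r3 w→r0 y→r1 — no edge inside a register ⇒ χ ≤ 4
  χ = 4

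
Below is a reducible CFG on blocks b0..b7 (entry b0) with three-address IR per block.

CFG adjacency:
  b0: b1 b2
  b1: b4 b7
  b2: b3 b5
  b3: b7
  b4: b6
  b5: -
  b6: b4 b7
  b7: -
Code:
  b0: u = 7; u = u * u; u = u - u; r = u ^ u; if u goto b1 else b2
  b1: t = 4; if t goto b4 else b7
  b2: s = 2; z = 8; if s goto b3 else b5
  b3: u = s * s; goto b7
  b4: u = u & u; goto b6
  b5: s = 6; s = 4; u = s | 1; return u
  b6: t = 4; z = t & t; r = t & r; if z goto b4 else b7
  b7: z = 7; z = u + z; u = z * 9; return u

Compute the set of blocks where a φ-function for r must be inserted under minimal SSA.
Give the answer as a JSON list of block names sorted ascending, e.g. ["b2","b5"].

Answer: ["b4", "b7"]

Derivation:
idom tree: b1←b0 b2←b0 b3←b2 b4←b1 b5←b2 b6←b4 b7←b0
Join-block Dom:
  b4: preds {b1,b6}: {b0,b1} ∩ {b0,b1,b4,b6} = {b0,b1}; idom=b1
  b7: preds {b1,b3,b6}: {b0,b1} ∩ {b0,b2,b3} ∩ {b0,b1,b4,b6} = {b0}; idom=b0

DF walk-up:
  b4←b1: walk · to b1
  b4←b6: walk b6→b4 to b1
  b7←b1: walk b1 to b0
  b7←b3: walk b3→b2 to b0
  b7←b6: walk b6→b4→b1 to b0
  b0 → ∅
  b1 → {b7}
  b2 → {b7}
  b3 → {b7}
  b4 → {b4,b7}
  b5 → ∅
  b6 → {b4,b7}
  b7 → ∅

φ for r: defs {b0,b6}
  DF⁺ = {b4,b7}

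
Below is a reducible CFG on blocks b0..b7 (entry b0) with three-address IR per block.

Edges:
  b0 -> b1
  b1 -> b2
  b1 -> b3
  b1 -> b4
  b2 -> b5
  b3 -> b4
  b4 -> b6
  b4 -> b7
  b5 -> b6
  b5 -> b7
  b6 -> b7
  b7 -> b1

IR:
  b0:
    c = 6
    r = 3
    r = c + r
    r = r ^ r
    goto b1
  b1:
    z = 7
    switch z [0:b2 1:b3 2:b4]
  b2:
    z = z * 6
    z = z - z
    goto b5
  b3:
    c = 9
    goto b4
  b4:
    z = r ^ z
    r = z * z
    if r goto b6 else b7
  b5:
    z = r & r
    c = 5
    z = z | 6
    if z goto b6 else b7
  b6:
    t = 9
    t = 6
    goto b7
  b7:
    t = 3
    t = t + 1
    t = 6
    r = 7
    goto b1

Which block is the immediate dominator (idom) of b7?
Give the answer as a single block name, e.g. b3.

Answer: b1

Working:
idom tree: b1←b0 b2←b1 b3←b1 b4←b1 b5←b2 b6←b1 b7←b1
Dom at joins:
  b1: preds {b0,b7}: {b0} ∩ {b0,b1,b7} = {b0}; idom=b0
  b4: preds {b1,b3}: {b0,b1} ∩ {b0,b1,b3} = {b0,b1}; idom=b1
  b6: preds {b4,b5}: {b0,b1,b4} ∩ {b0,b1,b2,b5} = {b0,b1}; idom=b1
  b7: preds {b4,b5,b6}: {b0,b1,b4} ∩ {b0,b1,b2,b5} ∩ {b0,b1,b6} = {b0,b1}; idom=b1

idom(b7) = b1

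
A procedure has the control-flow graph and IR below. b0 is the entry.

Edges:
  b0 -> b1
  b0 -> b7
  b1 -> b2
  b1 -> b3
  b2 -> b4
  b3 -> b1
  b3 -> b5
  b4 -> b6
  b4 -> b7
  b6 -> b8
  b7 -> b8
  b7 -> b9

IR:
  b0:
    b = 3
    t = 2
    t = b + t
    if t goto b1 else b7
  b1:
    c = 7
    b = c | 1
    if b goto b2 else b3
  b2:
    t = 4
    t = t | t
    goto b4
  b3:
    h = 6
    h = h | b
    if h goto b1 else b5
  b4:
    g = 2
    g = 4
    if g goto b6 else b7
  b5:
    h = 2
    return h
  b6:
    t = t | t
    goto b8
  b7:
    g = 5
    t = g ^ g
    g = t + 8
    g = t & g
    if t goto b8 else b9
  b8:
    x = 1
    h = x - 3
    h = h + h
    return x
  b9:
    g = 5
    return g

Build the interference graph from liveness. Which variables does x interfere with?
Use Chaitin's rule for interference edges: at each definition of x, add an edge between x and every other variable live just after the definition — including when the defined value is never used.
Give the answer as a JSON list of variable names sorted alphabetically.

def/use:
  b0 def {b,t} use ∅
  b1 def {b,c} use ∅
  b2 def {t} use ∅
  b3 def {h} use {b}
  b4 def {g} use ∅
  b5 def {h} use ∅
  b6 def {t} use {t}
  b7 def {g,t} use ∅
  b8 def {h,x} use ∅
  b9 def {g} use ∅

Liveness:
  b0: in=∅ out=∅
  b1: in=∅ out={b}
  b2: in=∅ out={t}
  b3: in={b} out=∅
  b4: in={t} out={t}
  b5: in=∅ out=∅
  b6: in={t} out=∅
  b7: in=∅ out=∅
  b8: in=∅ out=∅
  b9: in=∅ out=∅

Interference:
  b: {h,t}
  c: ∅
  g: {t}
  h: {b,x}
  t: {b,g}
  x: {h}

N(x) = ["h"]

Answer: ["h"]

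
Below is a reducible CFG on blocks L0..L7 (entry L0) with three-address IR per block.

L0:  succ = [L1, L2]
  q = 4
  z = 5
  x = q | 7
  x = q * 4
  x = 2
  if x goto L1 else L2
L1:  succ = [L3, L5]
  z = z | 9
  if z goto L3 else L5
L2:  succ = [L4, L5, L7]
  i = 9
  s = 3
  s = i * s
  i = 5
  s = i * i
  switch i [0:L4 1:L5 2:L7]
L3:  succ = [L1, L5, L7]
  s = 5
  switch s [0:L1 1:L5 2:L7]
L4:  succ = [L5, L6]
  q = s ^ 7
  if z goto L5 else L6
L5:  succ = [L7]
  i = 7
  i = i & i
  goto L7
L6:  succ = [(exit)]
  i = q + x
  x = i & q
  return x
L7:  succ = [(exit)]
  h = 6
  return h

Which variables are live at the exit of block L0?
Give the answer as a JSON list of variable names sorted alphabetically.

Answer: ["x", "z"]

Analysis:
Block summaries:
  L0 def {q,x,z} use ∅
  L1 def {z} use {z}
  L2 def {i,s} use ∅
  L3 def {s} use ∅
  L4 def {q} use {s,z}
  L5 def {i} use ∅
  L6 def {i,x} use {q,x}
  L7 def {h} use ∅

Liveness:
  live L0: ∅→{x,z}
  live L1: {z}→{z}
  live L2: {x,z}→{s,x,z}
  live L3: {z}→{z}
  live L4: {s,x,z}→{q,x}
  live L5: ∅→∅
  live L6: {q,x}→∅
  live L7: ∅→∅

live-out(L0) = ["x", "z"]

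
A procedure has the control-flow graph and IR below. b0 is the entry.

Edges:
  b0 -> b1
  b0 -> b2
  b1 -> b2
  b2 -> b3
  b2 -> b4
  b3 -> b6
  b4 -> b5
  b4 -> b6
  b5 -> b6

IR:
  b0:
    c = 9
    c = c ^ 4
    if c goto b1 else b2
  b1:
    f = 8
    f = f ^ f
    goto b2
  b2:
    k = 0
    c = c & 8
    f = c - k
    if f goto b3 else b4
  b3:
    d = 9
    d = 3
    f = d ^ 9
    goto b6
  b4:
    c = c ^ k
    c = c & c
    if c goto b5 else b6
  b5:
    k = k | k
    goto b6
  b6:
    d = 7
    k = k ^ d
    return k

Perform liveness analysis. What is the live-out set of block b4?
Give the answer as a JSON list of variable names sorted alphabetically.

Answer: ["k"]

Analysis:
Block summaries:
  b0 def {c} use ∅
  b1 def {f} use ∅
  b2 def {c,f,k} use {c}
  b3 def {d,f} use ∅
  b4 def {c} use {c,k}
  b5 def {k} use {k}
  b6 def {d,k} use {k}

Live sets:
  live b0: ∅→{c}
  live b1: {c}→{c}
  live b2: {c}→{c,k}
  live b3: {k}→{k}
  live b4: {c,k}→{k}
  live b5: {k}→{k}
  live b6: {k}→∅

live-out(b4) = ["k"]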